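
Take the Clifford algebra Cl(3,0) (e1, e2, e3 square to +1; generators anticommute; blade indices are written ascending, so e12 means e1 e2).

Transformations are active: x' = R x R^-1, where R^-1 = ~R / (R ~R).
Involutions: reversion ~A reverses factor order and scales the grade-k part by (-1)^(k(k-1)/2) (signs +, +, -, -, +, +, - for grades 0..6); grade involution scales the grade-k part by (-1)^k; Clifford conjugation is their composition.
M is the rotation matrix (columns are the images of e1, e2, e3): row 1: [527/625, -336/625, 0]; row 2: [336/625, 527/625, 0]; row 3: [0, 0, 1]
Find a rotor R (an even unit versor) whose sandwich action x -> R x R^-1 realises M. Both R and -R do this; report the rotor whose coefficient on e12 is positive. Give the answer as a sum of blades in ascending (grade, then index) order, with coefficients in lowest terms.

Method: write R = a + b12*e12 + b13*e13 + b23*e23 with a^2 + b12^2 + b13^2 + b23^2 = 1 (so R^-1 = ~R). Expanding the columns R e_j ~R gives tr M = 4a^2 - 1 and, from the antisymmetric part, M21 - M12 = -4a*b12, M13 - M31 = 4a*b13, M32 - M23 = -4a*b23.
Here tr M = 1679/625, so a^2 = (1 + tr M)/4 = 576/625 and a = ±24/25. Taking a = 24/25: M21 - M12 = 672/625, M13 - M31 = 0, M32 - M23 = 0, giving b12 = -7/25, b13 = 0, b23 = 0, i.e. R = 24/25 - 7/25*e12.
Its e12 coefficient is negative, so report the other preimage -R.
Answer: -24/25 + 7/25*e12. Why the constraint matters: R and -R act identically through the sandwich — M has trace 1679/625 either way — so only the sign condition on e12 picks one of the two preimages.


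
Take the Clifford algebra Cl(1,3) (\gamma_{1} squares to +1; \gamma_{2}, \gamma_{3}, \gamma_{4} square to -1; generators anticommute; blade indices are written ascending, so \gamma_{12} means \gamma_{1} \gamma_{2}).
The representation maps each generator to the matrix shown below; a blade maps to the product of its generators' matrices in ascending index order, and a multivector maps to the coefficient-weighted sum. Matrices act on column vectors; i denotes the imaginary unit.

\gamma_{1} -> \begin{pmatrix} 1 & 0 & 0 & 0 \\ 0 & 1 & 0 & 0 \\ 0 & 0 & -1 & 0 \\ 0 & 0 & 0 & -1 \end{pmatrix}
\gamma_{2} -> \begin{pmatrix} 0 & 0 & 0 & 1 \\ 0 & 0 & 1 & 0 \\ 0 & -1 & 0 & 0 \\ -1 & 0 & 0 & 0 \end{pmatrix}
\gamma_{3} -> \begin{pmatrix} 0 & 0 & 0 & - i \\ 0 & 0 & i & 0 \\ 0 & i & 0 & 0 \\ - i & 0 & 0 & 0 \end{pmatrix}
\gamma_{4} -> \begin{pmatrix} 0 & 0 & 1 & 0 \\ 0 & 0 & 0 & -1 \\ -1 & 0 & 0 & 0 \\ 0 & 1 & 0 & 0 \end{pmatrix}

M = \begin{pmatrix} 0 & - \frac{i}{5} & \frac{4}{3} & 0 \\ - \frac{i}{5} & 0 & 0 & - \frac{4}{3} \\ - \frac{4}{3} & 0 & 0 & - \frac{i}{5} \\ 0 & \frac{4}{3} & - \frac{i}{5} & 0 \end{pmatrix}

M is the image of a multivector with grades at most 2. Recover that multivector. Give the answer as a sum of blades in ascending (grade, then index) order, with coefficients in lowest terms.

Method: the blade images are trace-orthogonal — tr(rho(e_A) rho(e_B)^-1) = 4 if A = B and 0 otherwise — and rho(e_A)^-1 = (e_A)^2 * rho(e_A) with (e_A)^2 = +1 or -1, so the coefficient of e_A in the preimage is (e_A)^2 * tr(M rho(e_A))/4.
Nonzero projections over blades of grade <= 2: \gamma_{4}: (\gamma_{4})^2 = -1, tr(M rho(\gamma_{4})) = - \frac{16}{3}, coefficient \frac{4}{3}; \gamma_{34}: (\gamma_{34})^2 = -1, tr(M rho(\gamma_{34})) = - \frac{4}{5}, coefficient \frac{1}{5}. Every other blade of grade <= 2 projects to 0.
Answer: \frac{4}{3} \gamma_{4} + \frac{1}{5} \gamma_{34}


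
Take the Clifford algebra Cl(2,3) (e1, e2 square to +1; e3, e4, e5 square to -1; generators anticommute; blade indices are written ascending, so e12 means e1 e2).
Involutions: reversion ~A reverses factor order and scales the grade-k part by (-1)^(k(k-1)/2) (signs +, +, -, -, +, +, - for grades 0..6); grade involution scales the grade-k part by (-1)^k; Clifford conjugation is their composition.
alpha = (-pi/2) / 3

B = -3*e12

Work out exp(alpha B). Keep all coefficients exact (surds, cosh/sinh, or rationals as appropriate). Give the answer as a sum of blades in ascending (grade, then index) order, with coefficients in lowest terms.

B^2 = (-3)^2*(e12)^2 = 9*(-1) = -9 (a basis 2-blade squares to minus the product of its generators' squares).
B^2 = -9 — the negative square puts this in the circular regime; l = 3, alpha*l = -pi/2, so exp(alpha B) = cos(-pi/2) + (sin(-pi/2)/3)*B = 0 + (-1/3)*B.
Answer: e12


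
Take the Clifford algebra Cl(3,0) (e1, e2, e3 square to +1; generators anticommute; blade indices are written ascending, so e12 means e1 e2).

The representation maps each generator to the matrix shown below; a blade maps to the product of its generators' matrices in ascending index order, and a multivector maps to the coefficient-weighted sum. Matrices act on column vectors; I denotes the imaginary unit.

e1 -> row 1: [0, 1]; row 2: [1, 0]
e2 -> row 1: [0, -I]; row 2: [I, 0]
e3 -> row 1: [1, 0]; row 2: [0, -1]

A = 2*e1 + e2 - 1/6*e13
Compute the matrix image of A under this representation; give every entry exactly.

Bivector images (products of the table entries): rho(e13) = rho(e1)rho(e3) = row 1: [0, -1]; row 2: [1, 0].
M = (2)*rho(e1) + (1)*rho(e2) + (-1/6)*rho(e13), summed entrywise:
Answer: row 1: [0, 13/6 - I]; row 2: [11/6 + I, 0]


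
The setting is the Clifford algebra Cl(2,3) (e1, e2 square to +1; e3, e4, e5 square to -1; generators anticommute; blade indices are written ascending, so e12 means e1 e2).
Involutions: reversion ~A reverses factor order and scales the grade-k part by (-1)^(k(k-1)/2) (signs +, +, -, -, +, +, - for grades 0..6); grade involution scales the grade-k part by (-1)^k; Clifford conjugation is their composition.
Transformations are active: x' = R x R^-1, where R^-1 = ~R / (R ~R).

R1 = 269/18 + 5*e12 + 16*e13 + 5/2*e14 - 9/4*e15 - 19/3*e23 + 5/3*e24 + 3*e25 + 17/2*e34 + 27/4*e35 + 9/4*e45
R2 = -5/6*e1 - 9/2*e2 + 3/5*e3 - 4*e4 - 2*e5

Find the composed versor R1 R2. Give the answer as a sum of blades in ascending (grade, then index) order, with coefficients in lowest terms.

Distribute over the terms of R2 (each basis-blade product reordered to ascending indices, repeated generators contracted through their squares):
R1 (-5/6*e1) = -1345/108*e1 + 25/6*e2 + 40/3*e3 + 25/12*e4 - 15/8*e5 + 95/18*e123 - 25/18*e124 - 5/2*e125 - 85/12*e134 - 45/8*e135 - 15/8*e145
R1 (-9/2*e2) = -45/2*e1 - 269/4*e2 - 57/2*e3 + 15/2*e4 + 27/2*e5 + 72*e123 + 45/4*e124 - 81/8*e125 - 153/4*e234 - 243/8*e235 - 81/8*e245
R1 (3/5*e3) = -48/5*e1 + 19/5*e2 + 269/30*e3 + 51/10*e4 + 81/20*e5 + 3*e123 - 3/2*e134 + 27/20*e135 - e234 - 9/5*e235 + 27/20*e345
R1 (-4*e4) = 10*e1 + 20/3*e2 + 34*e3 - 538/9*e4 - 9*e5 - 20*e124 - 64*e134 - 9*e145 + 76/3*e234 + 12*e245 + 27*e345
R1 (-2*e5) = -9/2*e1 + 6*e2 + 27/2*e3 + 9/2*e4 - 269/9*e5 - 10*e125 - 32*e135 - 5*e145 + 38/3*e235 - 10/3*e245 - 17*e345
Summing the partial products and collecting blades:
Answer: -21089/540*e1 - 2797/60*e2 + 413/10*e3 - 7307/180*e4 - 8357/360*e5 + 1445/18*e123 - 365/36*e124 - 181/8*e125 - 871/12*e134 - 1451/40*e135 - 127/8*e145 - 167/12*e234 - 2341/120*e235 - 35/24*e245 + 227/20*e345


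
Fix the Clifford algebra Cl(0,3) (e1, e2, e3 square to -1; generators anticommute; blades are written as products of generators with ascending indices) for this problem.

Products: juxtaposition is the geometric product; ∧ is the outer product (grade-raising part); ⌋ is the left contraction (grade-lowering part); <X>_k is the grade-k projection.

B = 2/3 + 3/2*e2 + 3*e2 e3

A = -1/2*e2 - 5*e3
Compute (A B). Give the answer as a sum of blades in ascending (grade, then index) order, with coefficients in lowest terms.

step 1: 3/4 - 46/3*e2 - 11/6*e3 + 15/2*e2 e3
Answer: 3/4 - 46/3*e2 - 11/6*e3 + 15/2*e2 e3


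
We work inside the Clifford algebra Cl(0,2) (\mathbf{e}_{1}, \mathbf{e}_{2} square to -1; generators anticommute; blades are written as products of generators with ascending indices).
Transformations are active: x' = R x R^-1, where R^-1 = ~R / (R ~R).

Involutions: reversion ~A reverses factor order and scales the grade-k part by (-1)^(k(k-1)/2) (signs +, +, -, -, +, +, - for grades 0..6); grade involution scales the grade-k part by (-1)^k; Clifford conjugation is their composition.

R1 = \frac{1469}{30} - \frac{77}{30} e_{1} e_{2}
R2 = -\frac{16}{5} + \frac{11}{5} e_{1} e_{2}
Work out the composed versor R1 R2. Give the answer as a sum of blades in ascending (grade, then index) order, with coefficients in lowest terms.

Distribute over the terms of R1 (each basis-blade product reordered to ascending indices, repeated generators contracted through their squares):
(\frac{1469}{30}) R2 = -\frac{11752}{75} + \frac{16159}{150} e_{1} e_{2}
(-\frac{77}{30} e_{1} e_{2}) R2 = \frac{847}{150} + \frac{616}{75} e_{1} e_{2}
Summing the partial products and collecting blades:
Answer: -\frac{22657}{150} + \frac{5797}{50} e_{1} e_{2}


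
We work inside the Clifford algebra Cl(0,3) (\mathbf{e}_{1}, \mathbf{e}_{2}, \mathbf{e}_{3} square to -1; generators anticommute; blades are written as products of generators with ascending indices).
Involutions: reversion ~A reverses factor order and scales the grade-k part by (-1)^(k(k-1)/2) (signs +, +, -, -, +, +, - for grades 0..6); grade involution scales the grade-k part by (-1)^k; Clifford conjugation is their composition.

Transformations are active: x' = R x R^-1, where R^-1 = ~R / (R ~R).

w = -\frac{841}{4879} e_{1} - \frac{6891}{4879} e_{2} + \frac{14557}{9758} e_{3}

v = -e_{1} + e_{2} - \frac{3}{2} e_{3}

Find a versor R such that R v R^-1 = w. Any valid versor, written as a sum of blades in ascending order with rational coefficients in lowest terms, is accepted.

The midline construction: v and w both square to -\frac{17}{4}, so reflecting in their sum -\frac{5720}{4879} e_{1} - \frac{2012}{4879} e_{2} - \frac{40}{4879} e_{3} exchanges them.
Answer: -\frac{5720}{4879} e_{1} - \frac{2012}{4879} e_{2} - \frac{40}{4879} e_{3}


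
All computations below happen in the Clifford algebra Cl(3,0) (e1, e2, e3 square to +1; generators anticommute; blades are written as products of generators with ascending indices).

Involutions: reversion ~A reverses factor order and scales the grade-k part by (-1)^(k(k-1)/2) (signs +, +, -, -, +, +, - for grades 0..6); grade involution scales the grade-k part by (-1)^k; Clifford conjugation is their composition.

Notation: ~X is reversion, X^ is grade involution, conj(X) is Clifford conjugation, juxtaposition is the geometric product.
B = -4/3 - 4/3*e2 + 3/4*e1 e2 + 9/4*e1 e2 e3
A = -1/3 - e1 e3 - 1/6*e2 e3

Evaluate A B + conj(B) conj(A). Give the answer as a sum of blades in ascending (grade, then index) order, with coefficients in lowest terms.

first term: 4/9 + 3/8*e1 - 65/36*e2 - 2/9*e3 - 1/4*e1 e2 + 35/24*e1 e3 - 19/36*e2 e3 - 25/12*e1 e2 e3
second term: 4/9 - 3/8*e1 + 65/36*e2 + 2/9*e3 + 1/4*e1 e2 - 35/24*e1 e3 + 19/36*e2 e3 - 25/12*e1 e2 e3
Answer: 8/9 - 25/6*e1 e2 e3


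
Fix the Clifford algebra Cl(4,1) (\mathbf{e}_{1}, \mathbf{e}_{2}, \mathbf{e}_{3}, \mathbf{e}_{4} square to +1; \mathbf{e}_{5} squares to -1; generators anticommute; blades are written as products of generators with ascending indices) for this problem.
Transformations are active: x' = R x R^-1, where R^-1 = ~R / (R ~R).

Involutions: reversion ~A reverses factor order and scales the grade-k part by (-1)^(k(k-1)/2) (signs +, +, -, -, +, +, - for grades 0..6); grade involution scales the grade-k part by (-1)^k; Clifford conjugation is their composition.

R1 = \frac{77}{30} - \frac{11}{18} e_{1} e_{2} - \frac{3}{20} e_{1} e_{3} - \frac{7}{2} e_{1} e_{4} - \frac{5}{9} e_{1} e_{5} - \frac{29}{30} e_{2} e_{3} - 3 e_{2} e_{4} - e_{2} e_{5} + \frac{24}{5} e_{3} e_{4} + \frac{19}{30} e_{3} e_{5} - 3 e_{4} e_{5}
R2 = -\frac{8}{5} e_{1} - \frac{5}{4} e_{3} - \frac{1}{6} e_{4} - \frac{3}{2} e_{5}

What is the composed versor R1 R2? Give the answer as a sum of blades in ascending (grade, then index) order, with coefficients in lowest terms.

Distribute over the terms of R2 (each basis-blade product reordered to ascending indices, repeated generators contracted through their squares):
R1 (-\frac{8}{5} e_{1}) = -\frac{308}{75} e_{1} - \frac{44}{45} e_{2} - \frac{6}{25} e_{3} - \frac{28}{5} e_{4} - \frac{8}{9} e_{5} + \frac{116}{75} e_{1} e_{2} e_{3} + \frac{24}{5} e_{1} e_{2} e_{4} + \frac{8}{5} e_{1} e_{2} e_{5} - \frac{192}{25} e_{1} e_{3} e_{4} - \frac{76}{75} e_{1} e_{3} e_{5} + \frac{24}{5} e_{1} e_{4} e_{5}
R1 (-\frac{5}{4} e_{3}) = \frac{3}{16} e_{1} + \frac{29}{24} e_{2} - \frac{77}{24} e_{3} + 6 e_{4} + \frac{19}{24} e_{5} + \frac{55}{72} e_{1} e_{2} e_{3} - \frac{35}{8} e_{1} e_{3} e_{4} - \frac{25}{36} e_{1} e_{3} e_{5} - \frac{15}{4} e_{2} e_{3} e_{4} - \frac{5}{4} e_{2} e_{3} e_{5} + \frac{15}{4} e_{3} e_{4} e_{5}
R1 (-\frac{1}{6} e_{4}) = \frac{7}{12} e_{1} + \frac{1}{2} e_{2} - \frac{4}{5} e_{3} - \frac{77}{180} e_{4} - \frac{1}{2} e_{5} + \frac{11}{108} e_{1} e_{2} e_{4} + \frac{1}{40} e_{1} e_{3} e_{4} - \frac{5}{54} e_{1} e_{4} e_{5} + \frac{29}{180} e_{2} e_{3} e_{4} - \frac{1}{6} e_{2} e_{4} e_{5} + \frac{19}{180} e_{3} e_{4} e_{5}
R1 (-\frac{3}{2} e_{5}) = -\frac{5}{6} e_{1} - \frac{3}{2} e_{2} + \frac{19}{20} e_{3} - \frac{9}{2} e_{4} - \frac{77}{20} e_{5} + \frac{11}{12} e_{1} e_{2} e_{5} + \frac{9}{40} e_{1} e_{3} e_{5} + \frac{21}{4} e_{1} e_{4} e_{5} + \frac{29}{20} e_{2} e_{3} e_{5} + \frac{9}{2} e_{2} e_{4} e_{5} - \frac{36}{5} e_{3} e_{4} e_{5}
Summing the partial products and collecting blades:
Answer: -\frac{5003}{1200} e_{1} - \frac{277}{360} e_{2} - \frac{1979}{600} e_{3} - \frac{163}{36} e_{4} - \frac{1601}{360} e_{5} + \frac{4159}{1800} e_{1} e_{2} e_{3} + \frac{2647}{540} e_{1} e_{2} e_{4} + \frac{151}{60} e_{1} e_{2} e_{5} - \frac{1203}{100} e_{1} e_{3} e_{4} - \frac{2669}{1800} e_{1} e_{3} e_{5} + \frac{5377}{540} e_{1} e_{4} e_{5} - \frac{323}{90} e_{2} e_{3} e_{4} + \frac{1}{5} e_{2} e_{3} e_{5} + \frac{13}{3} e_{2} e_{4} e_{5} - \frac{301}{90} e_{3} e_{4} e_{5}


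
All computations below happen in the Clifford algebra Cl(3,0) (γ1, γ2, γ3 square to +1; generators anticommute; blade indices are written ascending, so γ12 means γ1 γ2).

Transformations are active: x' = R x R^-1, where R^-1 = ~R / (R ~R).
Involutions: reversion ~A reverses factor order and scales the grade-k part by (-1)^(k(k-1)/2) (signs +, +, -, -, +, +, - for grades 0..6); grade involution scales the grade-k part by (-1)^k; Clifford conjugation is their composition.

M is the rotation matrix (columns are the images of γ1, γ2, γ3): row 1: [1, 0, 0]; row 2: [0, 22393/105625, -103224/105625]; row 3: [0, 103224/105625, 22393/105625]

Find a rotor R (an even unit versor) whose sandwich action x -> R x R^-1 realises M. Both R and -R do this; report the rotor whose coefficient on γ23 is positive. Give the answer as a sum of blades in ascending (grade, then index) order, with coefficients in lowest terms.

Method: write R = a + b12*γ12 + b13*γ13 + b23*γ23 with a^2 + b12^2 + b13^2 + b23^2 = 1 (so R^-1 = ~R). Expanding the columns R e_j ~R gives tr M = 4a^2 - 1 and, from the antisymmetric part, M21 - M12 = -4a*b12, M13 - M31 = 4a*b13, M32 - M23 = -4a*b23.
Here tr M = 150411/105625, so a^2 = (1 + tr M)/4 = 64009/105625 and a = ±253/325. Taking a = 253/325: M21 - M12 = 0, M13 - M31 = 0, M32 - M23 = 206448/105625, giving b12 = 0, b13 = 0, b23 = -204/325, i.e. R = 253/325 - 204/325*γ23.
Its γ23 coefficient is negative, so report the other preimage -R.
Answer: -253/325 + 204/325*γ23. Key observation: the double cover Spin(3) -> SO(3) sends R and -R to the same matrix (trace 150411/105625 here), so the stated sign of the γ23 coefficient is what selects one sheet.


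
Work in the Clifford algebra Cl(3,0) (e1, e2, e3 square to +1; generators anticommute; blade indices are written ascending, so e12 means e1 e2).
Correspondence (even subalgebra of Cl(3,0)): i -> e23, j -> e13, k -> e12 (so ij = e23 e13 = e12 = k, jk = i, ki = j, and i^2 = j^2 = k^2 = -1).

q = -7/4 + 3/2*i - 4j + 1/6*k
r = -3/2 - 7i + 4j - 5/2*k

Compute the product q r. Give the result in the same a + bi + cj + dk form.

In blades: q = -7/4 + 1/6*e12 - 4*e13 + 3/2*e23, r = -3/2 - 5/2*e12 + 4*e13 - 7*e23.
Distribute q over r term by term (generator squares from the signature, products reordered to ascending indices): (-7/4)*r = 21/8 + 35/8*e12 - 7*e13 + 49/4*e23; (1/6*e12)*r = 5/12 - 1/4*e12 - 7/6*e13 - 2/3*e23; (-4*e13)*r = 16 - 28*e12 + 6*e13 + 10*e23; (3/2*e23)*r = 21/2 + 6*e12 + 15/4*e13 - 9/4*e23.
Sum: 709/24 - 143/8*e12 + 19/12*e13 + 58/3*e23; translating back through the correspondence:
Answer: 709/24 + 58/3*i + 19/12*j - 143/8*k


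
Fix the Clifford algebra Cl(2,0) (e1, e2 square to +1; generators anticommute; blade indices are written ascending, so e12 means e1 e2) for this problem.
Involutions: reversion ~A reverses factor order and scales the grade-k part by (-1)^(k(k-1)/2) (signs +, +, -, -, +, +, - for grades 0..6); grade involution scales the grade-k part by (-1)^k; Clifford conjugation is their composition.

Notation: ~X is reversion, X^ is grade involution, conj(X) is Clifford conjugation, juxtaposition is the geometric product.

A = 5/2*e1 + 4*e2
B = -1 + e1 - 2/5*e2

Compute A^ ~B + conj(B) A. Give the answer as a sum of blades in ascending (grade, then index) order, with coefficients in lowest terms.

first term: -9/10 + 5/2*e1 + 4*e2 + 5*e12
second term: -9/10 - 5/2*e1 - 4*e2 - 5*e12
Answer: -9/5


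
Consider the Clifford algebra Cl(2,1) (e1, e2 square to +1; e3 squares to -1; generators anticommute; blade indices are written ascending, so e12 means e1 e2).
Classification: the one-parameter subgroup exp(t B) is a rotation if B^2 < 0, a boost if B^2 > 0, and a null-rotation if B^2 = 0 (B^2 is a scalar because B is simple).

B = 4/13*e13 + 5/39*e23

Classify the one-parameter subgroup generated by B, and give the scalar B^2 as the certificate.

B^2 term by term: the squares give (4/13)^2*(e13)^2 + (5/39)^2*(e23)^2 = 16/169*(+1) + 25/1521*(+1) = 1/9 (each basis 2-blade squares to minus the product of its generators' squares); cross terms between blades sharing an index anticommute and cancel. So B^2 = 1/9.
Answer: boost, certificate B^2 = 1/9. One invariant decides it: the square 1/9 survives every conjugation, and its sign is exactly the classification.


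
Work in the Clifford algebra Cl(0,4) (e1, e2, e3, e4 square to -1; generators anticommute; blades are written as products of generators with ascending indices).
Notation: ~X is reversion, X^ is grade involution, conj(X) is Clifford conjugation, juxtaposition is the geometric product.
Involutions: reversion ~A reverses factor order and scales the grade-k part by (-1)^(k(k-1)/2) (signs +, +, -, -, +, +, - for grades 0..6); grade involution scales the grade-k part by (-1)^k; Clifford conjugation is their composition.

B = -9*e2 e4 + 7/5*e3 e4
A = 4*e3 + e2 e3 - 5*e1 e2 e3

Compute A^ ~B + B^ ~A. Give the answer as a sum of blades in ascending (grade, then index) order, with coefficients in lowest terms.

first term: -28/5*e4 + 7/5*e2 e4 + 9*e3 e4 + 7*e1 e2 e4 + 45*e1 e3 e4 + 36*e2 e3 e4
second term: 28/5*e4 - 7/5*e2 e4 - 9*e3 e4 + 7*e1 e2 e4 + 45*e1 e3 e4 + 36*e2 e3 e4
Answer: 14*e1 e2 e4 + 90*e1 e3 e4 + 72*e2 e3 e4


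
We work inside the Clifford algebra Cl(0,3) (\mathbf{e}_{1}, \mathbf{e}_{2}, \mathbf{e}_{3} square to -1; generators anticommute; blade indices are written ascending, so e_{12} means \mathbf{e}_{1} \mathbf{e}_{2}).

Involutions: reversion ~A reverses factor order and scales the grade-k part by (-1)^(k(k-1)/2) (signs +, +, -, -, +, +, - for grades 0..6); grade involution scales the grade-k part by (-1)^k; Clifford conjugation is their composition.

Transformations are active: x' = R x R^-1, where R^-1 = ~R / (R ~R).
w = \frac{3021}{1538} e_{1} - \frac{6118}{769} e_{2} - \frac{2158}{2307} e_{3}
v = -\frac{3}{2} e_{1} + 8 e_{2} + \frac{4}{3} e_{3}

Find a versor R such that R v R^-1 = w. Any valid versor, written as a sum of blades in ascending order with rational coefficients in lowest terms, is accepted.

Here q(v) = q(w) = -\frac{2449}{36}; the classical choice R = v + w = \frac{357}{769} e_{1} + \frac{34}{769} e_{2} + \frac{306}{769} e_{3} then realises v -> w under the sandwich.
Answer: \frac{357}{769} e_{1} + \frac{34}{769} e_{2} + \frac{306}{769} e_{3}


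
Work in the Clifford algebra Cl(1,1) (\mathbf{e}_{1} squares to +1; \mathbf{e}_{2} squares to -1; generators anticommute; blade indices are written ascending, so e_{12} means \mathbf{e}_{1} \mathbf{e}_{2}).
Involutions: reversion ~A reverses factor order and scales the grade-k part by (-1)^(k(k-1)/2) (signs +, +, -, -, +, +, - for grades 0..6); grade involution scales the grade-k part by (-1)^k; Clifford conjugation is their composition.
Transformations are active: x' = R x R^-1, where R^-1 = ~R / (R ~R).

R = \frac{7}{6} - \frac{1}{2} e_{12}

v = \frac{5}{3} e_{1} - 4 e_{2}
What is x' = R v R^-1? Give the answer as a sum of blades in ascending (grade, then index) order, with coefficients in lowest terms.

~R = \frac{7}{6} + \frac{1}{2} e_{12}, and R ~R = \frac{10}{9}, so R^-1 = ~R / (\frac{10}{9}).
R v = -\frac{1}{18} e_{1} - \frac{23}{6} e_{2}
Answer: -\frac{107}{60} e_{1} - \frac{81}{20} e_{2}


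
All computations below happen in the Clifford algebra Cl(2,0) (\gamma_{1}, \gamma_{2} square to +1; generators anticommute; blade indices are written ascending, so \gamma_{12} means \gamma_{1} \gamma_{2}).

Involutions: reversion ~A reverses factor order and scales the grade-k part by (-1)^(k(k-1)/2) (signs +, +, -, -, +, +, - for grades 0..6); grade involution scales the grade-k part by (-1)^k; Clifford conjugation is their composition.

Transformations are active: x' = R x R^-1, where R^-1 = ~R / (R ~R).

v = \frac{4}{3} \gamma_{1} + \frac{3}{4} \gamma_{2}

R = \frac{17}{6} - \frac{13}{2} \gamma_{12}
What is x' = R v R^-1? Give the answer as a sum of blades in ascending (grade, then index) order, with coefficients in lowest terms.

~R = \frac{17}{6} + \frac{13}{2} \gamma_{12}, and R ~R = \frac{905}{18}, so R^-1 = ~R / (\frac{905}{18}).
R v = -\frac{79}{72} \gamma_{1} + \frac{259}{24} \gamma_{2}
Answer: -\frac{15823}{10860} \gamma_{1} + \frac{422}{905} \gamma_{2}


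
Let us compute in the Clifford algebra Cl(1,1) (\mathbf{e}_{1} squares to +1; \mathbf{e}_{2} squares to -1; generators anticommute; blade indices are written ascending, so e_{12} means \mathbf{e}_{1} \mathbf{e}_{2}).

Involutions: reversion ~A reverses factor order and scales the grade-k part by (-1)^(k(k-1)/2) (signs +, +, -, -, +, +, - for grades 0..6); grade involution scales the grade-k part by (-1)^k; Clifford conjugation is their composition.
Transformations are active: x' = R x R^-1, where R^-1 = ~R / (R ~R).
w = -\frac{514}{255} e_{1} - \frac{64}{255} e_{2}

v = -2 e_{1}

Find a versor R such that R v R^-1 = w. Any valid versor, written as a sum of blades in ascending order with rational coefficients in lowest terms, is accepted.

Equal squares first: v^2 = w^2 = 4. Then v + w = -\frac{1024}{255} e_{1} - \frac{64}{255} e_{2} is a versor taking v to w, provided it is invertible.
Answer: -\frac{1024}{255} e_{1} - \frac{64}{255} e_{2}


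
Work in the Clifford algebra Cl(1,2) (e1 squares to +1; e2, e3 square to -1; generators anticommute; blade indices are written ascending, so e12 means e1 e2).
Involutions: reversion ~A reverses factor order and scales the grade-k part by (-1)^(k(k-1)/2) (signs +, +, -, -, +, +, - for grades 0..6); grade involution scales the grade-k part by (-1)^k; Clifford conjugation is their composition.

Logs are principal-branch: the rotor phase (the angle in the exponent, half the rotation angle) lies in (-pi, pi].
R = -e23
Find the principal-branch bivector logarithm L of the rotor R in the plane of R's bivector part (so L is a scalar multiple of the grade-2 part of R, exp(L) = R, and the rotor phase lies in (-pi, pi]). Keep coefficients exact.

The scalar part of R is 0, which fixes the principal-branch rotor phase; the unit plane is then the bivector part divided by the sine of that phase, and L is that plane scaled by the phase.
Concretely: cos(phase) = 0 gives phase = ±pi/2, and since phase/sin(phase) is even the sign is immaterial: L = (phase/sin(phase)) * <R>_2 = (pi/2) * <R>_2.
Answer: -pi/2*e23


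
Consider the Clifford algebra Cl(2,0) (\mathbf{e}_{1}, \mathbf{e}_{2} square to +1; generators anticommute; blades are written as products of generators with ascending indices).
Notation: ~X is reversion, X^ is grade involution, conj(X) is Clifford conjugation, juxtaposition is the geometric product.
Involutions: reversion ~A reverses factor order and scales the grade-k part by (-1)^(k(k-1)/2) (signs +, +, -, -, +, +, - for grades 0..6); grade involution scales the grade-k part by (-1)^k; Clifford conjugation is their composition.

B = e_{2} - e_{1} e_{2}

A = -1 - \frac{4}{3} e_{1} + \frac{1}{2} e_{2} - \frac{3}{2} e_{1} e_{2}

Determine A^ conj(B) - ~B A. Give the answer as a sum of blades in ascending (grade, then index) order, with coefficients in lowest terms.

first term: 2 + 2 e_{1} + \frac{7}{3} e_{2} - \frac{7}{3} e_{1} e_{2}
second term: 2 + 2 e_{1} + \frac{1}{3} e_{2} + \frac{1}{3} e_{1} e_{2}
Answer: 2 e_{2} - \frac{8}{3} e_{1} e_{2}


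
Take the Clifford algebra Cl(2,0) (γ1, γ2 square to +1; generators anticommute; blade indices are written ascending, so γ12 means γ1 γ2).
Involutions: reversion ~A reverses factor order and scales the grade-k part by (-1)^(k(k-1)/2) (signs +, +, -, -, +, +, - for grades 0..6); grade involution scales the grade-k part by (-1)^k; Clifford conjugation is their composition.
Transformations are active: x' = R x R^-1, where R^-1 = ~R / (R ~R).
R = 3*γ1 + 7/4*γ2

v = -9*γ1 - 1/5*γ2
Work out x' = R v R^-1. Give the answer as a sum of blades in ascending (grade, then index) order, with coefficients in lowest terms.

~R = 3*γ1 + 7/4*γ2, and R ~R = 193/16, so R^-1 = ~R / (193/16).
R v = -547/20 + 303/20*γ12
Answer: -4443/965*γ1 - 1493/193*γ2


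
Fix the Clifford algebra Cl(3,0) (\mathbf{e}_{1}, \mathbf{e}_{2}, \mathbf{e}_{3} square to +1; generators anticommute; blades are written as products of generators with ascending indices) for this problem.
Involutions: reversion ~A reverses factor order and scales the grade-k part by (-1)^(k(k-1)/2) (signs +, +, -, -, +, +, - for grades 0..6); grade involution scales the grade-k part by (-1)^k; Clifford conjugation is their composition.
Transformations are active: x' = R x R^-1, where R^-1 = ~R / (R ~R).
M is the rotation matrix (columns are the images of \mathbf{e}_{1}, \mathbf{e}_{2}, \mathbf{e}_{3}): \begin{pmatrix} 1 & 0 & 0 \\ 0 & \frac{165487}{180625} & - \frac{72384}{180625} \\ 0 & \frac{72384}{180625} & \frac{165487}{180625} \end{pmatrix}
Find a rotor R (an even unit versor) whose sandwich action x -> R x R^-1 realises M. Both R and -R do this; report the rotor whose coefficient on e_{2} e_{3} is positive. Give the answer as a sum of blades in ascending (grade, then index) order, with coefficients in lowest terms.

Method: write R = a + b12*e_{1} e_{2} + b13*e_{1} e_{3} + b23*e_{2} e_{3} with a^2 + b12^2 + b13^2 + b23^2 = 1 (so R^-1 = ~R). Expanding the columns R e_j ~R gives tr M = 4a^2 - 1 and, from the antisymmetric part, M21 - M12 = -4a*b12, M13 - M31 = 4a*b13, M32 - M23 = -4a*b23.
Here tr M = \frac{511599}{180625}, so a^2 = (1 + tr M)/4 = \frac{173056}{180625} and a = ±\frac{416}{425}. Taking a = \frac{416}{425}: M21 - M12 = 0, M13 - M31 = 0, M32 - M23 = \frac{144768}{180625}, giving b12 = 0, b13 = 0, b23 = -\frac{87}{425}, i.e. R = \frac{416}{425} - \frac{87}{425} e_{2} e_{3}.
Its e_{2} e_{3} coefficient is negative, so report the other preimage -R.
Answer: -\frac{416}{425} + \frac{87}{425} e_{2} e_{3}. Uniqueness: Spin(3) -> SO(3) maps R and -R to the same rotation of trace \frac{511599}{180625}; fixing the sign of the e_{2} e_{3} coefficient removes the ambiguity.


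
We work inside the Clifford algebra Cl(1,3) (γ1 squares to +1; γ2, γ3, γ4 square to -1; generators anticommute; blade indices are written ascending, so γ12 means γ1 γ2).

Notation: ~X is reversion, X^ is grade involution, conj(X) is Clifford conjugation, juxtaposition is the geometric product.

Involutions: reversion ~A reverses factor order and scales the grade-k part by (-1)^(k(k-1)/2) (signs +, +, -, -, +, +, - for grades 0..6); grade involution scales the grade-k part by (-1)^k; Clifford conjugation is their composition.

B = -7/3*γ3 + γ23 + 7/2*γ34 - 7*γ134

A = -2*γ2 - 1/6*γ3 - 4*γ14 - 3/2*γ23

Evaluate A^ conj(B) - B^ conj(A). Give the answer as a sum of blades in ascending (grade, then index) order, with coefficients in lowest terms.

first term: -17/9 + 10/3*γ2 - 26*γ3 + 7/12*γ4 + 14*γ13 - 7/6*γ14 + 14/3*γ23 - 21/4*γ24 - 21/2*γ124 + 28/3*γ134 - 7*γ234 + 18*γ1234
second term: -17/9 + 10/3*γ2 - 26*γ3 + 7/12*γ4 - 14*γ13 + 7/6*γ14 - 14/3*γ23 + 21/4*γ24 + 21/2*γ124 - 28/3*γ134 + 7*γ234 + 18*γ1234
Answer: 28*γ13 - 7/3*γ14 + 28/3*γ23 - 21/2*γ24 - 21*γ124 + 56/3*γ134 - 14*γ234


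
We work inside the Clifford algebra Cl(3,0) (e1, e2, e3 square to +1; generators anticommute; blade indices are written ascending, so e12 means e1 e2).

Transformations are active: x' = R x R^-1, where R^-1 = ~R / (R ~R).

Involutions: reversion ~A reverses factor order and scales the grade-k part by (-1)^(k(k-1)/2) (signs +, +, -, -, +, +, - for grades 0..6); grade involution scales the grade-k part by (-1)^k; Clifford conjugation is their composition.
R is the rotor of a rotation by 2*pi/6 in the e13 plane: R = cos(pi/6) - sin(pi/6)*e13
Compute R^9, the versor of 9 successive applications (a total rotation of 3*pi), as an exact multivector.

Half-angle bookkeeping: 9 applications in e13 add up to rotor phase 9*pi/6 = 3*pi/2, so R^9 = cos(3*pi/2) - sin(3*pi/2)*e13.
cos(3*pi/2) = 0 and sin(3*pi/2) = -1, so R^9 = e13. The net rotation is 1*pi (after discarding 1 full turn, each of which contributes a factor -1 to the rotor); the rotor keeps the half-angle phase exactly.
Answer: e13


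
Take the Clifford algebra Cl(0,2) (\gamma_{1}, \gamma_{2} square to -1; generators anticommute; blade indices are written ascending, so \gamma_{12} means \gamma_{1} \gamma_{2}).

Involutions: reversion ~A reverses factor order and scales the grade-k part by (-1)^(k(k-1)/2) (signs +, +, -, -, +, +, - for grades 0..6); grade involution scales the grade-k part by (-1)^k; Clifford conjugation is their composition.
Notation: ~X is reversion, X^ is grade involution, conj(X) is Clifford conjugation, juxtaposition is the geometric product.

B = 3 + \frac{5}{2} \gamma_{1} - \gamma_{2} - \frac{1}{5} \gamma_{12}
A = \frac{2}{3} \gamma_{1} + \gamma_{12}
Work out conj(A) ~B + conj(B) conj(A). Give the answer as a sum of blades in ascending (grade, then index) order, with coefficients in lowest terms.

first term: \frac{28}{15} - 3 \gamma_{1} - \frac{71}{30} \gamma_{2} - \frac{7}{3} \gamma_{12}
second term: -\frac{22}{15} - 3 \gamma_{1} - \frac{79}{30} \gamma_{2} - \frac{7}{3} \gamma_{12}
Answer: \frac{2}{5} - 6 \gamma_{1} - 5 \gamma_{2} - \frac{14}{3} \gamma_{12}


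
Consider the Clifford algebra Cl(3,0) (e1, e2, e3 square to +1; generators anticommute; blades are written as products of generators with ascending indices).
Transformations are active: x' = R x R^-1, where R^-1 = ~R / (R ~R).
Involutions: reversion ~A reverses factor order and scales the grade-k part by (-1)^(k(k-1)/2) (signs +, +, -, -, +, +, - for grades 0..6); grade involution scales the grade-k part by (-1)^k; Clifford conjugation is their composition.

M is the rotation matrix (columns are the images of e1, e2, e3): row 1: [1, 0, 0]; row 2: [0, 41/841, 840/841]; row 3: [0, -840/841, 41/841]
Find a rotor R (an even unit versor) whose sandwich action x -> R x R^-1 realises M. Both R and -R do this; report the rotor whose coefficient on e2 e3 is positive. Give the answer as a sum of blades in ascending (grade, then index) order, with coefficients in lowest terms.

Method: write R = a + b12*e1 e2 + b13*e1 e3 + b23*e2 e3 with a^2 + b12^2 + b13^2 + b23^2 = 1 (so R^-1 = ~R). Expanding the columns R e_j ~R gives tr M = 4a^2 - 1 and, from the antisymmetric part, M21 - M12 = -4a*b12, M13 - M31 = 4a*b13, M32 - M23 = -4a*b23.
Here tr M = 923/841, so a^2 = (1 + tr M)/4 = 441/841 and a = ±21/29. Taking a = 21/29: M21 - M12 = 0, M13 - M31 = 0, M32 - M23 = -1680/841, giving b12 = 0, b13 = 0, b23 = 20/29, i.e. R = 21/29 + 20/29*e2 e3.
Its e2 e3 coefficient is already positive.
Answer: 21/29 + 20/29*e2 e3. Key observation: the double cover Spin(3) -> SO(3) sends R and -R to the same matrix (trace 923/841 here), so the stated sign of the e2 e3 coefficient is what selects one sheet.


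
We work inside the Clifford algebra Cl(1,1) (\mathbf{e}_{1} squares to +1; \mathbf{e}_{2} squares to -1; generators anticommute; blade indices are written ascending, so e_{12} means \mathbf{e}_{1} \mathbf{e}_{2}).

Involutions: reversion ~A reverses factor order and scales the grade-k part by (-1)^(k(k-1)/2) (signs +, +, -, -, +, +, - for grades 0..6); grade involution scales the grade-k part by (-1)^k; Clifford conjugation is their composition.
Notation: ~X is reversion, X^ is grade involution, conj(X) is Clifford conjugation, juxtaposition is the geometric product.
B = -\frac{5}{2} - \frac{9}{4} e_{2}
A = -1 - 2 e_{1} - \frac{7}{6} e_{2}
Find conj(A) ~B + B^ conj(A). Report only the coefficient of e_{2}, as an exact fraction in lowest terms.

first term: \frac{41}{8} - 5 e_{1} - \frac{2}{3} e_{2} - \frac{9}{2} e_{12}
second term: -\frac{1}{8} - 5 e_{1} - \frac{31}{6} e_{2} - \frac{9}{2} e_{12}
Answer: -\frac{35}{6}


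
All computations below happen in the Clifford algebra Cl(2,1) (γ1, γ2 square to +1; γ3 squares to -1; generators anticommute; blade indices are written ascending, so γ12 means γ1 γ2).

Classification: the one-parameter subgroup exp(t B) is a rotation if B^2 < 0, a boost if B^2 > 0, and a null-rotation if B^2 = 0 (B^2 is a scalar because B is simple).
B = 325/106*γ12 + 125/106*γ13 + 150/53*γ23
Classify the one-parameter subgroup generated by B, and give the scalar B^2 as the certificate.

B^2 term by term: the squares give (325/106)^2*(γ12)^2 + (125/106)^2*(γ13)^2 + (150/53)^2*(γ23)^2 = 105625/11236*(-1) + 15625/11236*(+1) + 22500/2809*(+1) = 0 (each basis 2-blade squares to minus the product of its generators' squares); cross terms between blades sharing an index anticommute and cancel. So B^2 = 0.
Answer: null-rotation, certificate B^2 = 0. Why this suffices: the scalar 0 survives any versor conjugation, so its sign alone determines the class however B is presented.


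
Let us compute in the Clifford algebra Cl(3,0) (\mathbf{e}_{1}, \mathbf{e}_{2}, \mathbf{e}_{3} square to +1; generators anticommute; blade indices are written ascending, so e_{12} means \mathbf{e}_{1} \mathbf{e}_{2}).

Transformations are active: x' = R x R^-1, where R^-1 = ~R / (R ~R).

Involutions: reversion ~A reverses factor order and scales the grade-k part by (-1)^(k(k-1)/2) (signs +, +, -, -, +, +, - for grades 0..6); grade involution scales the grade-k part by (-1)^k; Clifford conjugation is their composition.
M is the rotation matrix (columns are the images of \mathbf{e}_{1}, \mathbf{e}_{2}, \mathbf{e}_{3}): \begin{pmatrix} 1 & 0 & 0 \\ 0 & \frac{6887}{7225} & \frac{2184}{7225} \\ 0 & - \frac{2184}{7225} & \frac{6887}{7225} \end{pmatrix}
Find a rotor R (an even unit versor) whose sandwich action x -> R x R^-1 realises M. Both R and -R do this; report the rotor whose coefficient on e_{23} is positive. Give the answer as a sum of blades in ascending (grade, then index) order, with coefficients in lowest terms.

Method: write R = a + b12*e_{12} + b13*e_{13} + b23*e_{23} with a^2 + b12^2 + b13^2 + b23^2 = 1 (so R^-1 = ~R). Expanding the columns R e_j ~R gives tr M = 4a^2 - 1 and, from the antisymmetric part, M21 - M12 = -4a*b12, M13 - M31 = 4a*b13, M32 - M23 = -4a*b23.
Here tr M = \frac{20999}{7225}, so a^2 = (1 + tr M)/4 = \frac{7056}{7225} and a = ±\frac{84}{85}. Taking a = \frac{84}{85}: M21 - M12 = 0, M13 - M31 = 0, M32 - M23 = -\frac{4368}{7225}, giving b12 = 0, b13 = 0, b23 = \frac{13}{85}, i.e. R = \frac{84}{85} + \frac{13}{85} e_{23}.
Its e_{23} coefficient is already positive.
Answer: \frac{84}{85} + \frac{13}{85} e_{23}. Key observation: the double cover Spin(3) -> SO(3) sends R and -R to the same matrix (trace \frac{20999}{7225} here), so the stated sign of the e_{23} coefficient is what selects one sheet.


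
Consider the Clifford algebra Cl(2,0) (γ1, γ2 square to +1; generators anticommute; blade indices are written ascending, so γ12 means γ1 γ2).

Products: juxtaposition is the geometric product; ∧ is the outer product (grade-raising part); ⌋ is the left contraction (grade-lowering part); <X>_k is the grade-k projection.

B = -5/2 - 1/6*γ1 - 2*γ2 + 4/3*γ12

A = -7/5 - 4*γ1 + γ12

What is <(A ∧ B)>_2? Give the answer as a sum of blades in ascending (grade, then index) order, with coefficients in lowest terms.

step 1: 7/2 + 307/30*γ1 + 14/5*γ2 + 109/30*γ12
step 2: 109/30*γ12
Answer: 109/30*γ12


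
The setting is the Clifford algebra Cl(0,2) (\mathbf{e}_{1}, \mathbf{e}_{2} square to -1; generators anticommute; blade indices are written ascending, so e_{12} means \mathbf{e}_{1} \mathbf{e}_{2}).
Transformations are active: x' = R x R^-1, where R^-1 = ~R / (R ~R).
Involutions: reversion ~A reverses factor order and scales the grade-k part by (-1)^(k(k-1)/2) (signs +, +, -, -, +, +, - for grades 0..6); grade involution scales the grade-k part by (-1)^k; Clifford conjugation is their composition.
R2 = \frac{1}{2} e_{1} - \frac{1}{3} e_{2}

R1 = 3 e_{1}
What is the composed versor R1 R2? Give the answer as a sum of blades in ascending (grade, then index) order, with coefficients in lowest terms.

Distribute over the terms of R1 (each basis-blade product reordered to ascending indices, repeated generators contracted through their squares):
(3 e_{1}) R2 = -\frac{3}{2} - e_{12}
Answer: -\frac{3}{2} - e_{12}


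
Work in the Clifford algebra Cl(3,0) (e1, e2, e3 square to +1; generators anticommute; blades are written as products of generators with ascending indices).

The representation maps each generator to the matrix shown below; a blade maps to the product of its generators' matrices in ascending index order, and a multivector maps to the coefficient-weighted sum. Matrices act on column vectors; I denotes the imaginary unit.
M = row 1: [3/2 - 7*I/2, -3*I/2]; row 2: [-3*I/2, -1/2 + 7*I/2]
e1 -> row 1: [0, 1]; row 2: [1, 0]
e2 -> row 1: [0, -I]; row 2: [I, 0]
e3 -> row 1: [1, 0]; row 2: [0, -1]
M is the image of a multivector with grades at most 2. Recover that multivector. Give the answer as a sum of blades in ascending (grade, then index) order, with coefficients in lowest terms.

Method: 1, rho(e1), rho(e2), rho(e3) form a trace-orthogonal basis of the 2x2 complex matrices (tr(X Y) = 2 if X = Y, else 0), so M = m0*1 + m1*rho(e1) + m2*rho(e2) + m3*rho(e3) with m0 = tr(M)/2 = 1/2, m1 = tr(M rho(e1))/2 = -3*I/2, m2 = tr(M rho(e2))/2 = 0, m3 = tr(M rho(e3))/2 = 1 - 7*I/2.
Multiplying table entries, the bivector images are rho(e1 e2) = I*rho(e3), rho(e1 e3) = -I*rho(e2), rho(e2 e3) = I*rho(e1); with real blade coefficients the real parts of m0..m3 are the coefficients of 1, e1, e2, e3 and the imaginary parts give the bivectors (e2 e3: Im m1, e1 e3: -Im m2, e1 e2: Im m3).
Answer: 1/2 + e3 - 7/2*e1 e2 - 3/2*e2 e3


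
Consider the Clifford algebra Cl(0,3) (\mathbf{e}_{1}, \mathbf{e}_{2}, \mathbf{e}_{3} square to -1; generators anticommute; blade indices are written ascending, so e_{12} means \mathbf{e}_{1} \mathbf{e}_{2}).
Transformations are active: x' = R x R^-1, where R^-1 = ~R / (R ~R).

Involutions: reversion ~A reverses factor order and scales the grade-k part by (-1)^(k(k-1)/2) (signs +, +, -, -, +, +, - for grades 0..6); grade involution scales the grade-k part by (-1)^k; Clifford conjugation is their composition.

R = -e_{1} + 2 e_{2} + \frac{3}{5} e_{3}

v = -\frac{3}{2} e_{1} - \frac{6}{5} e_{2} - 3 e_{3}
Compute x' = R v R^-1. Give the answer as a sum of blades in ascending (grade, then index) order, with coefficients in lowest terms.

~R = -e_{1} + 2 e_{2} + \frac{3}{5} e_{3}, and R ~R = -\frac{134}{25}, so R^-1 = ~R / (-\frac{134}{25}).
R v = \frac{27}{10} + \frac{21}{5} e_{12} + \frac{39}{10} e_{13} - \frac{132}{25} e_{23}
Answer: \frac{168}{67} e_{1} - \frac{273}{335} e_{2} + \frac{321}{134} e_{3}
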